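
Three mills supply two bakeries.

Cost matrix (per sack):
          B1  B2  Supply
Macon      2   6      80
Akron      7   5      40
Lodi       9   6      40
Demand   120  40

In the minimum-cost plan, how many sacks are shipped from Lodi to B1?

Solving gives:
  Macon→B1: 80 × 2 = 160
  Akron→B1: 40 × 7 = 280
  Lodi→B2: 40 × 6 = 240
Total cost = 680.
The route Lodi→B1 is not used.

0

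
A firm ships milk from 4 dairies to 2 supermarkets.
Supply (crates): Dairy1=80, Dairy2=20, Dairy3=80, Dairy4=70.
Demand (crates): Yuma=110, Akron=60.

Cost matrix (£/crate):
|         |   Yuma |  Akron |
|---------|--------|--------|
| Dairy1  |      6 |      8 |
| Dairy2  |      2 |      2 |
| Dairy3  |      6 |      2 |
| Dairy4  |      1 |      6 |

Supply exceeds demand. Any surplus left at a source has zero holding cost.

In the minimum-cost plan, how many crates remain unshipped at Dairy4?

Minimum-cost shipments:
  Dairy2→Yuma: 20 crates
  Dairy3→Yuma: 20 crates
  Dairy3→Akron: 60 crates
  Dairy4→Yuma: 70 crates
Total cost = £350.
Dairy4 ships 70 of its 70, leaving 0.

0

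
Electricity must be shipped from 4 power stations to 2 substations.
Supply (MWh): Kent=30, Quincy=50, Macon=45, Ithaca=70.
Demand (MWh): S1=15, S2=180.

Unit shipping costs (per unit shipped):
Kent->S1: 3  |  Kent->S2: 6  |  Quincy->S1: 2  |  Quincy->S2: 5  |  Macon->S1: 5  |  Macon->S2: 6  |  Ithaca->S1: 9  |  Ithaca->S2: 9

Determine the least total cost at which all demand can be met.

One minimum-cost allocation:
  Kent→S1: 15 × 3 = 45
  Kent→S2: 15 × 6 = 90
  Quincy→S2: 50 × 5 = 250
  Macon→S2: 45 × 6 = 270
  Ithaca→S2: 70 × 9 = 630
Total = 45 + 90 + 250 + 270 + 630 = 1285.

1285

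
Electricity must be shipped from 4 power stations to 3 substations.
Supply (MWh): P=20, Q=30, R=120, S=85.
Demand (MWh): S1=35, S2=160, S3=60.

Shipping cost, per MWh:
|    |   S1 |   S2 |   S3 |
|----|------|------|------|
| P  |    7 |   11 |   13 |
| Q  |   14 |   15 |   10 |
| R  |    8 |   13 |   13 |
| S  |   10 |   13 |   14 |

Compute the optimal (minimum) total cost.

3010

An optimal shipping plan:
  P to S2: 20 MWh
  Q to S3: 30 MWh
  R to S1: 35 MWh
  R to S2: 55 MWh
  R to S3: 30 MWh
  S to S2: 85 MWh
Total cost = 3010.
(Supply check: P ships 20; Q ships 30; R ships 120; S ships 85.)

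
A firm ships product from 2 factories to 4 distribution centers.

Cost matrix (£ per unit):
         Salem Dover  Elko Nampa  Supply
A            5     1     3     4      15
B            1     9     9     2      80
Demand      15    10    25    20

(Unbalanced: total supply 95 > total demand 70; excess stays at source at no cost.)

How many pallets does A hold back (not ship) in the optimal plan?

An optimal plan:
  A->Dover: 10 × £1 = £10
  A->Elko: 5 × £3 = £15
  B->Salem: 15 × £1 = £15
  B->Elko: 20 × £9 = £180
  B->Nampa: 20 × £2 = £40
Total cost = £260.
A ships 15 of its 15, leaving 0.

0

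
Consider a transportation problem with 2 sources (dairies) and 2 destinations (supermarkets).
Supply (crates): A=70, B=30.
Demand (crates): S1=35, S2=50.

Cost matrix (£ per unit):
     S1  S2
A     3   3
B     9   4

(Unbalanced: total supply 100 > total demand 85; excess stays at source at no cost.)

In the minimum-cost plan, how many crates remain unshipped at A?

0

An optimal plan:
  A->S1: 35 × £3 = £105
  A->S2: 35 × £3 = £105
  B->S2: 15 × £4 = £60
Total cost = £270.
A ships 70 of its 70, leaving 0.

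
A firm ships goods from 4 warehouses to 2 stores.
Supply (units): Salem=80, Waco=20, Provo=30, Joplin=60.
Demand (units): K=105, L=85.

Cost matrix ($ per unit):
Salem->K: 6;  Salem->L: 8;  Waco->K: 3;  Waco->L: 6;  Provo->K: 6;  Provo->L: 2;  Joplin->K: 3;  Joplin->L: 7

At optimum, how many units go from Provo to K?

0

Optimal shipments:
  Salem–K: 25 × $6 = $150
  Salem–L: 55 × $8 = $440
  Waco–K: 20 × $3 = $60
  Provo–L: 30 × $2 = $60
  Joplin–K: 60 × $3 = $180
Total cost = $890.
The route Provo→K is not used.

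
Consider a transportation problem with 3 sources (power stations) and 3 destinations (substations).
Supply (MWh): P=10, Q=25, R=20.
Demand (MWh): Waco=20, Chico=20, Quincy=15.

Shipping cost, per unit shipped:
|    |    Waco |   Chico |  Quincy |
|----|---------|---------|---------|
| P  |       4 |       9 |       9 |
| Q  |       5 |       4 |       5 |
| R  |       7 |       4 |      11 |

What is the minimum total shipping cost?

245

Optimal allocation:
  P->Waco: 10 MWh
  Q->Waco: 10 MWh
  Q->Quincy: 15 MWh
  R->Chico: 20 MWh
Total cost = 245.
(Supply check: P ships 10; Q ships 25; R ships 20.)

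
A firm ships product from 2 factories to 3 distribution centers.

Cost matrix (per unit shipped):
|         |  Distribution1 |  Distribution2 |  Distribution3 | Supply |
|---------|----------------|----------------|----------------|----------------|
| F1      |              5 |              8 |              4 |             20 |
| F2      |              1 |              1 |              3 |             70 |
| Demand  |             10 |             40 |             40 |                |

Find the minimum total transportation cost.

Optimal allocation:
  F1 to Distribution3: 20 × 4 = 80
  F2 to Distribution1: 10 × 1 = 10
  F2 to Distribution2: 40 × 1 = 40
  F2 to Distribution3: 20 × 3 = 60
Total = 80 + 10 + 40 + 60 = 190.

190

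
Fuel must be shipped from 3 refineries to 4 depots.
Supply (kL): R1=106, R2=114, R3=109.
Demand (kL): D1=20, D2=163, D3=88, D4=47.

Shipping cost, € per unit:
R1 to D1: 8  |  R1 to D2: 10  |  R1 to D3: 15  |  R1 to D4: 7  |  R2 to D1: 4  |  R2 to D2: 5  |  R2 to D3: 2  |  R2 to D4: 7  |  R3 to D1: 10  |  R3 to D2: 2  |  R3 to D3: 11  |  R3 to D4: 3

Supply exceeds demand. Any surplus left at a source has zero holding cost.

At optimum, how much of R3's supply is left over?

Minimum-cost shipments:
  R1 to D1: 20 × €8 = €160
  R1 to D2: 28 × €10 = €280
  R1 to D4: 47 × €7 = €329
  R2 to D2: 26 × €5 = €130
  R2 to D3: 88 × €2 = €176
  R3 to D2: 109 × €2 = €218
Total cost = €1293.
R3 ships 109 of its 109, leaving 0.

0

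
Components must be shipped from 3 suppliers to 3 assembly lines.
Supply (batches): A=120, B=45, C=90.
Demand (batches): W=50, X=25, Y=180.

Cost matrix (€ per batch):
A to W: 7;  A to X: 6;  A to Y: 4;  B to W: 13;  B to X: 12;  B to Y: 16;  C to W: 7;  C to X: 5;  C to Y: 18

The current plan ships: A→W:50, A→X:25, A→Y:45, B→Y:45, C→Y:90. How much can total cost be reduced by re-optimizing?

Current plan cost = 50·7 + 25·6 + 45·4 + 45·16 + 90·18 = €3020.
Optimal plan:
  A–Y: 120 × €4 = €480
  B–Y: 45 × €16 = €720
  C–W: 50 × €7 = €350
  C–X: 25 × €5 = €125
  C–Y: 15 × €18 = €270
Optimal cost = €1945.
Saving = 3020 − 1945 = €1075.

1075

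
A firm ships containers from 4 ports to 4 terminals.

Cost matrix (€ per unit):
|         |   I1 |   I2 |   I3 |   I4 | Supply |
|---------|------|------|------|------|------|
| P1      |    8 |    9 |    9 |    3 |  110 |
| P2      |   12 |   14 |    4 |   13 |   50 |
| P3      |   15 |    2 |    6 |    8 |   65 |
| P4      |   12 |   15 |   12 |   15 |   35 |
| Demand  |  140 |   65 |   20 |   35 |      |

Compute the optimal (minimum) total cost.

Optimal allocation:
  P1→I1: 75 × €8 = €600
  P1→I4: 35 × €3 = €105
  P2→I1: 30 × €12 = €360
  P2→I3: 20 × €4 = €80
  P3→I2: 65 × €2 = €130
  P4→I1: 35 × €12 = €420
Total = 600 + 105 + 360 + 80 + 130 + 420 = €1695.
(Supply check: P1 ships 110; P2 ships 50; P3 ships 65; P4 ships 35.)

1695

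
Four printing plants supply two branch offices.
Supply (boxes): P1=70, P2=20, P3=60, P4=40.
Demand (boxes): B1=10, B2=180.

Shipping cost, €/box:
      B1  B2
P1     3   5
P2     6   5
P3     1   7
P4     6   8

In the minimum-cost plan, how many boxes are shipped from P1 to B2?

Optimal shipments:
  P1 to B2: 70 × €5 = €350
  P2 to B2: 20 × €5 = €100
  P3 to B1: 10 × €1 = €10
  P3 to B2: 50 × €7 = €350
  P4 to B2: 40 × €8 = €320
Total cost = €1130.
So P1→B2 carries 70 boxes.

70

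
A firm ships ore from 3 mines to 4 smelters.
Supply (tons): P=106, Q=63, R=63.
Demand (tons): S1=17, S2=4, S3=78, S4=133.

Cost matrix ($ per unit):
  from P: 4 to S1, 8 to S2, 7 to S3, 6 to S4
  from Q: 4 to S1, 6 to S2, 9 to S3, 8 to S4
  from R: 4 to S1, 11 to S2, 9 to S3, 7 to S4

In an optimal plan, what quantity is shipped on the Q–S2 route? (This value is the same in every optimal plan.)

4

Solving gives:
  P–S3: 36 tons
  P–S4: 70 tons
  Q–S1: 17 tons
  Q–S2: 4 tons
  Q–S3: 42 tons
  R–S4: 63 tons
Total cost = $1583.
So Q→S2 carries 4 tons.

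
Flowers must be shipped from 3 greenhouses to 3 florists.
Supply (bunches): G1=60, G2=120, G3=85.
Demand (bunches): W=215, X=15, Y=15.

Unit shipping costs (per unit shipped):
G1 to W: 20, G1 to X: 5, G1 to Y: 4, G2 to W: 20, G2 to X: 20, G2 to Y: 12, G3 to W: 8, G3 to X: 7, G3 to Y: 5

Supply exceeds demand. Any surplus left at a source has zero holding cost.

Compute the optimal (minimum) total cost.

One minimum-cost allocation:
  G1→W: 10 × 20 = 200
  G1→X: 15 × 5 = 75
  G1→Y: 15 × 4 = 60
  G2→W: 120 × 20 = 2400
  G3→W: 85 × 8 = 680
Total = 200 + 75 + 60 + 2400 + 680 = 3415.

3415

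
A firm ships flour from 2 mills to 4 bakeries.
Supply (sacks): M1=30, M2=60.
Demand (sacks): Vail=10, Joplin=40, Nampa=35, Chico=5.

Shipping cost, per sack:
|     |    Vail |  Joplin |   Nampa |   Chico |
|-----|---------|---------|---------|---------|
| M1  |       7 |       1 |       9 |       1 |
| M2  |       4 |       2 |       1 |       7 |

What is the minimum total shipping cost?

One minimum-cost allocation:
  M1–Joplin: 25 × 1 = 25
  M1–Chico: 5 × 1 = 5
  M2–Vail: 10 × 4 = 40
  M2–Joplin: 15 × 2 = 30
  M2–Nampa: 35 × 1 = 35
Total = 25 + 5 + 40 + 30 + 35 = 135.
(Supply check: M1 ships 30; M2 ships 60.)

135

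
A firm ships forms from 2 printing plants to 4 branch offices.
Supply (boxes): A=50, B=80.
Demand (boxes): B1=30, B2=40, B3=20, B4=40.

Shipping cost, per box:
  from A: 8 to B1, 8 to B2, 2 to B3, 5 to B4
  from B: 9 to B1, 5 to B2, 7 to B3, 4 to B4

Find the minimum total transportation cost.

640

A cheapest plan:
  A–B1: 30 × 8 = 240
  A–B3: 20 × 2 = 40
  B–B2: 40 × 5 = 200
  B–B4: 40 × 4 = 160
Total = 240 + 40 + 200 + 160 = 640.
(Supply check: A ships 50; B ships 80.)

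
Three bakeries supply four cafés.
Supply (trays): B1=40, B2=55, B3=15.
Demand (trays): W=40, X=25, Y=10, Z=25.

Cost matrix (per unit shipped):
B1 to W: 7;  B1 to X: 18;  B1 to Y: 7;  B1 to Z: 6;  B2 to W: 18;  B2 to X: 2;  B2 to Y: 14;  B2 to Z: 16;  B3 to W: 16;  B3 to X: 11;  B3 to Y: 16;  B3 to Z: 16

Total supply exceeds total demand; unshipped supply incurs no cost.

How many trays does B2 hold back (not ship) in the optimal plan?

10

Minimum-cost shipments:
  B1–W: 25 × 7 = 175
  B1–Z: 15 × 6 = 90
  B2–X: 25 × 2 = 50
  B2–Y: 10 × 14 = 140
  B2–Z: 10 × 16 = 160
  B3–W: 15 × 16 = 240
Total cost = 855.
B2 ships 45 of its 55, leaving 10.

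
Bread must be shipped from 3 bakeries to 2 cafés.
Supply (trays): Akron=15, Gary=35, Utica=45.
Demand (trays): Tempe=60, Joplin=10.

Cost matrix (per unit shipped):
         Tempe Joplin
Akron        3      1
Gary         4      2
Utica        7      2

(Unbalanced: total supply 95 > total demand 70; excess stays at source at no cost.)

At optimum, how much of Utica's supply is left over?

25

Minimum-cost shipments:
  Akron to Tempe: 15 × 3 = 45
  Gary to Tempe: 35 × 4 = 140
  Utica to Tempe: 10 × 7 = 70
  Utica to Joplin: 10 × 2 = 20
Total cost = 275.
Utica ships 20 of its 45, leaving 25.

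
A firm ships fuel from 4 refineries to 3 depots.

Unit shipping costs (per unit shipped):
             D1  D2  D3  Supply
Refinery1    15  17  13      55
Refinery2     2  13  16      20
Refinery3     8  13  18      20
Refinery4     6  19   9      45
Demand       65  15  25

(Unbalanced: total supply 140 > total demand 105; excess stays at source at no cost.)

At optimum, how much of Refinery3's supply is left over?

0

Minimum-cost shipments:
  Refinery1 to D3: 20 × 13 = 260
  Refinery2 to D1: 20 × 2 = 40
  Refinery3 to D1: 5 × 8 = 40
  Refinery3 to D2: 15 × 13 = 195
  Refinery4 to D1: 40 × 6 = 240
  Refinery4 to D3: 5 × 9 = 45
Total cost = 820.
Refinery3 ships 20 of its 20, leaving 0.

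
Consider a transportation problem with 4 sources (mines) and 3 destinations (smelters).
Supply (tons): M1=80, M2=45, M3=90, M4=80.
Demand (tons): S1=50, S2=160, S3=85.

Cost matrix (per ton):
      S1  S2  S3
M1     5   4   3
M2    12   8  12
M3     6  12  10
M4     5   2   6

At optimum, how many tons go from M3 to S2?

0

The minimum-cost plan:
  M1→S2: 35 × 4 = 140
  M1→S3: 45 × 3 = 135
  M2→S2: 45 × 8 = 360
  M3→S1: 50 × 6 = 300
  M3→S3: 40 × 10 = 400
  M4→S2: 80 × 2 = 160
Total cost = 1495.
The route M3→S2 is not used.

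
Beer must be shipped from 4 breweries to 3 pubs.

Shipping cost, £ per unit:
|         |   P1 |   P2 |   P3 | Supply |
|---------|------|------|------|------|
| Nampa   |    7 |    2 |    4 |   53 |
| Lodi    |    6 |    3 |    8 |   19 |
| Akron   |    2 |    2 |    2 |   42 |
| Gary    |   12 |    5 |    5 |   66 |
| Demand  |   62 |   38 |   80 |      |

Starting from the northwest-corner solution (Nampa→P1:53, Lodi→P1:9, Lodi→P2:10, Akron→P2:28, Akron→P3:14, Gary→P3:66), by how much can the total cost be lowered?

Current plan cost = 53·7 + 9·6 + 10·3 + 28·2 + 14·2 + 66·5 = £869.
Optimal plan:
  Nampa→P1: 1 × £7 = £7
  Nampa→P2: 38 × £2 = £76
  Nampa→P3: 14 × £4 = £56
  Lodi→P1: 19 × £6 = £114
  Akron→P1: 42 × £2 = £84
  Gary→P3: 66 × £5 = £330
Optimal cost = £667.
Saving = 869 − 667 = £202.

202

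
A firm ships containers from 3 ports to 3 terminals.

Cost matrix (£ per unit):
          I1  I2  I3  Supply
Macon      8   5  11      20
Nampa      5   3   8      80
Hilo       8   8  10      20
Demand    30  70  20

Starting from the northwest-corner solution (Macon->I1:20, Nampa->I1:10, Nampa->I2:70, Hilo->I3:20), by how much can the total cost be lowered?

Current plan cost = 20·8 + 10·5 + 70·3 + 20·10 = £620.
Optimal plan:
  Macon–I2: 20 × £5 = £100
  Nampa–I1: 30 × £5 = £150
  Nampa–I2: 50 × £3 = £150
  Hilo–I3: 20 × £10 = £200
Optimal cost = £600.
Saving = 620 − 600 = £20.

20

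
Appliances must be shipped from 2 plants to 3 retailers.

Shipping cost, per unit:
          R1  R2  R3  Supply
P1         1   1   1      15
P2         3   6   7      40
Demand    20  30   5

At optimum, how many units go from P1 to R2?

Solving gives:
  P1→R2: 10 × 1 = 10
  P1→R3: 5 × 1 = 5
  P2→R1: 20 × 3 = 60
  P2→R2: 20 × 6 = 120
Total cost = 195.
So P1→R2 carries 10 units.

10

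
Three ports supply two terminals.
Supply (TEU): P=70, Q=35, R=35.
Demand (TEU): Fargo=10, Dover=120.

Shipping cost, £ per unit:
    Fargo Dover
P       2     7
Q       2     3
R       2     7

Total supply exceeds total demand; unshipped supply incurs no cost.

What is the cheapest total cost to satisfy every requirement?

720

An optimal shipping plan:
  P–Dover: 70 TEU
  Q–Dover: 35 TEU
  R–Fargo: 10 TEU
  R–Dover: 15 TEU
Total cost = £720.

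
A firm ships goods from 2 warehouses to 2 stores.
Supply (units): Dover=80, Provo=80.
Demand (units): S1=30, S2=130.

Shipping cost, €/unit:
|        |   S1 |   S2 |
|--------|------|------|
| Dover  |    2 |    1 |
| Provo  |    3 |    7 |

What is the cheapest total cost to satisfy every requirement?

A cheapest plan:
  Dover to S2: 80 units
  Provo to S1: 30 units
  Provo to S2: 50 units
Total cost = €520.

520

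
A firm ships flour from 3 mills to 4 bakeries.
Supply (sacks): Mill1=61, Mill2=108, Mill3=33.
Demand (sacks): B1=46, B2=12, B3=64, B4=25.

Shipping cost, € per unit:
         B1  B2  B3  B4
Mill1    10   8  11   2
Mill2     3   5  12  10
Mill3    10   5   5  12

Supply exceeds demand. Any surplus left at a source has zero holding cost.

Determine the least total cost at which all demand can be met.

An optimal shipping plan:
  Mill1->B3: 31 × €11 = €341
  Mill1->B4: 25 × €2 = €50
  Mill2->B1: 46 × €3 = €138
  Mill2->B2: 12 × €5 = €60
  Mill3->B3: 33 × €5 = €165
Total = 341 + 50 + 138 + 60 + 165 = €754.
(Supply check: Mill1 ships 56; Mill2 ships 58; Mill3 ships 33.)

754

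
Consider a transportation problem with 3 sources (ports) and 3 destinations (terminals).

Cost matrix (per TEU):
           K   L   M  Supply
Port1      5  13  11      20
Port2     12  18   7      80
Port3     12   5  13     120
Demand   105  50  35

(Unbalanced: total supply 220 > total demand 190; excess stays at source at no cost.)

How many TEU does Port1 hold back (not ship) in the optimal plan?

Minimum-cost shipments:
  Port1–K: 20 × 5 = 100
  Port2–K: 45 × 12 = 540
  Port2–M: 35 × 7 = 245
  Port3–K: 40 × 12 = 480
  Port3–L: 50 × 5 = 250
Total cost = 1615.
Port1 ships 20 of its 20, leaving 0.

0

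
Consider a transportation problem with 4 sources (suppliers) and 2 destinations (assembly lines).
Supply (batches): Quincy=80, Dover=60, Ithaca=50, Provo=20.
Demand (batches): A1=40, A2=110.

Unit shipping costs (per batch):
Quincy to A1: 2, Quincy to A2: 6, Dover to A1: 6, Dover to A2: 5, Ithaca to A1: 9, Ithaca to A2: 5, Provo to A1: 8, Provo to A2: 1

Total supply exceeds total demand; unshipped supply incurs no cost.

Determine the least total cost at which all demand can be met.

A cheapest plan:
  Quincy->A1: 40 × 2 = 80
  Dover->A2: 60 × 5 = 300
  Ithaca->A2: 30 × 5 = 150
  Provo->A2: 20 × 1 = 20
Total = 80 + 300 + 150 + 20 = 550.

550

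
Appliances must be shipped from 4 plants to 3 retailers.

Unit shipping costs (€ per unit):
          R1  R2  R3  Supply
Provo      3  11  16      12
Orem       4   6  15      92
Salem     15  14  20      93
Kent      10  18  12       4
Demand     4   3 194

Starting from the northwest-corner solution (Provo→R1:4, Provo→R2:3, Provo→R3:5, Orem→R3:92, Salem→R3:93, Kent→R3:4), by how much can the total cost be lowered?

12

Current plan cost = 4·3 + 3·11 + 5·16 + 92·15 + 93·20 + 4·12 = €3413.
Optimal plan:
  Provo to R1: 4 × €3 = €12
  Provo to R3: 8 × €16 = €128
  Orem to R2: 3 × €6 = €18
  Orem to R3: 89 × €15 = €1335
  Salem to R3: 93 × €20 = €1860
  Kent to R3: 4 × €12 = €48
Optimal cost = €3401.
Saving = 3413 − 3401 = €12.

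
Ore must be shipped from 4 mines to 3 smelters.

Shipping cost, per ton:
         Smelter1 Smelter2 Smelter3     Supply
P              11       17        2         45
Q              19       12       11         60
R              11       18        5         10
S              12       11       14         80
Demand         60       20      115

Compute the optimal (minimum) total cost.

1740

Optimal allocation:
  P to Smelter3: 45 × 2 = 90
  Q to Smelter3: 60 × 11 = 660
  R to Smelter3: 10 × 5 = 50
  S to Smelter1: 60 × 12 = 720
  S to Smelter2: 20 × 11 = 220
Total = 90 + 660 + 50 + 720 + 220 = 1740.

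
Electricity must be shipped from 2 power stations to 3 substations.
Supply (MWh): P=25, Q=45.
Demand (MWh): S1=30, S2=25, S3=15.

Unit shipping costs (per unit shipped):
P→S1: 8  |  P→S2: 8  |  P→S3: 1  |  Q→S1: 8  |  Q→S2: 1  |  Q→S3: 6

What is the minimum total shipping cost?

280

An optimal shipping plan:
  P->S1: 10 × 8 = 80
  P->S3: 15 × 1 = 15
  Q->S1: 20 × 8 = 160
  Q->S2: 25 × 1 = 25
Total = 80 + 15 + 160 + 25 = 280.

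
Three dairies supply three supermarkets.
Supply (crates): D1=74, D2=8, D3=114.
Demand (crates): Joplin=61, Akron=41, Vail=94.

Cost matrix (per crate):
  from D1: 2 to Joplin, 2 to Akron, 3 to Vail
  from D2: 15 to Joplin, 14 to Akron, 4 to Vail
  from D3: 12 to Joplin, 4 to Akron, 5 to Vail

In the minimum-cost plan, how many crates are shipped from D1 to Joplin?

61

The minimum-cost plan:
  D1->Joplin: 61 × 2 = 122
  D1->Vail: 13 × 3 = 39
  D2->Vail: 8 × 4 = 32
  D3->Akron: 41 × 4 = 164
  D3->Vail: 73 × 5 = 365
Total cost = 722.
So D1→Joplin carries 61 crates.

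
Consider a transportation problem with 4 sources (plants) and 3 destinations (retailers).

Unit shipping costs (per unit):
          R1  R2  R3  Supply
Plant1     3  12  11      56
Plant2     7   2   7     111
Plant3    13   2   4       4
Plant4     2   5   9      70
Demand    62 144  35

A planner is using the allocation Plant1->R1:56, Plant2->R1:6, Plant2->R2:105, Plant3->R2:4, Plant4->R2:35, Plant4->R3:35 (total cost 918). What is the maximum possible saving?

Current plan cost = 56·3 + 6·7 + 105·2 + 4·2 + 35·5 + 35·9 = 918.
Optimal plan:
  Plant1 to R1: 56 × 3 = 168
  Plant2 to R2: 111 × 2 = 222
  Plant3 to R3: 4 × 4 = 16
  Plant4 to R1: 6 × 2 = 12
  Plant4 to R2: 33 × 5 = 165
  Plant4 to R3: 31 × 9 = 279
Optimal cost = 862.
Saving = 918 − 862 = 56.

56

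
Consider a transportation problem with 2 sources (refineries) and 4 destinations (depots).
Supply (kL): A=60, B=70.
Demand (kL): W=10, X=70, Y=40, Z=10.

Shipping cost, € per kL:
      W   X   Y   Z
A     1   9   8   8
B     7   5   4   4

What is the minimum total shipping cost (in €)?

An optimal shipping plan:
  A->W: 10 × €1 = €10
  A->Y: 40 × €8 = €320
  A->Z: 10 × €8 = €80
  B->X: 70 × €5 = €350
Total = 10 + 320 + 80 + 350 = €760.

760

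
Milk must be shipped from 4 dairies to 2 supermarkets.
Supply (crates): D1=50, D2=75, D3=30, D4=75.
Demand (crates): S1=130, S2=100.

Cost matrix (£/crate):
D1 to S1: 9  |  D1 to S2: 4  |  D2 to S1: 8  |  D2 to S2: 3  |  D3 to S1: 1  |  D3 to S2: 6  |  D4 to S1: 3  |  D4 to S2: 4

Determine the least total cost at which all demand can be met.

805

One minimum-cost allocation:
  D1->S1: 25 × £9 = £225
  D1->S2: 25 × £4 = £100
  D2->S2: 75 × £3 = £225
  D3->S1: 30 × £1 = £30
  D4->S1: 75 × £3 = £225
Total = 225 + 100 + 225 + 30 + 225 = £805.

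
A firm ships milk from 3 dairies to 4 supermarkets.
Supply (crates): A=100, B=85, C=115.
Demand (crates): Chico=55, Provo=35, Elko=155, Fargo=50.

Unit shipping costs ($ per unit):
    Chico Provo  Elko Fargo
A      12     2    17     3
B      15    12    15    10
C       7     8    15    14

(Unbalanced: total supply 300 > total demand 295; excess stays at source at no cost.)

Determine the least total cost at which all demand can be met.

A cheapest plan:
  A->Provo: 35 × $2 = $70
  A->Elko: 10 × $17 = $170
  A->Fargo: 50 × $3 = $150
  B->Elko: 85 × $15 = $1275
  C->Chico: 55 × $7 = $385
  C->Elko: 60 × $15 = $900
Total = 70 + 170 + 150 + 1275 + 385 + 900 = $2950.
(Supply check: A ships 95; B ships 85; C ships 115.)

2950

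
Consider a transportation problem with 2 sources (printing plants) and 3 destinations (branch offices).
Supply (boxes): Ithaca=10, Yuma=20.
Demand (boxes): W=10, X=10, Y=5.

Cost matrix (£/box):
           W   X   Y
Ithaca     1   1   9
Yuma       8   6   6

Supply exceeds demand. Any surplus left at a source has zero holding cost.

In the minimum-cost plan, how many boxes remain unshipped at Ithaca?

0

An optimal plan:
  Ithaca->W: 10 × £1 = £10
  Yuma->X: 10 × £6 = £60
  Yuma->Y: 5 × £6 = £30
Total cost = £100.
Ithaca ships 10 of its 10, leaving 0.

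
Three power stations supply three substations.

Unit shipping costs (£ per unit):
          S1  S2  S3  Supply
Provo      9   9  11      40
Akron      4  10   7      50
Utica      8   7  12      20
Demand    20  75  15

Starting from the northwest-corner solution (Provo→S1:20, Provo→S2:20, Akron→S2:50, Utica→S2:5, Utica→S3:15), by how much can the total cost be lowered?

Current plan cost = 20·9 + 20·9 + 50·10 + 5·7 + 15·12 = £1075.
Optimal plan:
  Provo to S2: 40 × £9 = £360
  Akron to S1: 20 × £4 = £80
  Akron to S2: 15 × £10 = £150
  Akron to S3: 15 × £7 = £105
  Utica to S2: 20 × £7 = £140
Optimal cost = £835.
Saving = 1075 − 835 = £240.

240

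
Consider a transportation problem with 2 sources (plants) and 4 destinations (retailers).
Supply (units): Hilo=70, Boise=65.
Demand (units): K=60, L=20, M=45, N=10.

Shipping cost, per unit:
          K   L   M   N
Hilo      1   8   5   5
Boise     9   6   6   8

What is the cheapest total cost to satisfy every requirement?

A cheapest plan:
  Hilo to K: 60 units
  Hilo to N: 10 units
  Boise to L: 20 units
  Boise to M: 45 units
Total cost = 500.

500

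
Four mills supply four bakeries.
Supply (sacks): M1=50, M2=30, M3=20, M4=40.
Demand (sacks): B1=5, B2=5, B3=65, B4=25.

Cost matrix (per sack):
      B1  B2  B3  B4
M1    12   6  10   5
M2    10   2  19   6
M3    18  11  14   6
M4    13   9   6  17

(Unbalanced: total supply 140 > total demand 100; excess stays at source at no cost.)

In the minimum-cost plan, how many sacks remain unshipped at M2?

20

Minimum-cost shipments:
  M1 to B3: 25 × 10 = 250
  M1 to B4: 25 × 5 = 125
  M2 to B1: 5 × 10 = 50
  M2 to B2: 5 × 2 = 10
  M4 to B3: 40 × 6 = 240
Total cost = 675.
M2 ships 10 of its 30, leaving 20.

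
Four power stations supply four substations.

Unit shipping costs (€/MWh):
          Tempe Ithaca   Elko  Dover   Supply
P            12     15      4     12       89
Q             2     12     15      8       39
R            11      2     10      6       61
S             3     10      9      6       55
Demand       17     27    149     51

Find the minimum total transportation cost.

One minimum-cost allocation:
  P to Elko: 89 × €4 = €356
  Q to Tempe: 17 × €2 = €34
  Q to Dover: 22 × €8 = €176
  R to Ithaca: 27 × €2 = €54
  R to Elko: 5 × €10 = €50
  R to Dover: 29 × €6 = €174
  S to Elko: 55 × €9 = €495
Total = 356 + 34 + 176 + 54 + 50 + 174 + 495 = €1339.

1339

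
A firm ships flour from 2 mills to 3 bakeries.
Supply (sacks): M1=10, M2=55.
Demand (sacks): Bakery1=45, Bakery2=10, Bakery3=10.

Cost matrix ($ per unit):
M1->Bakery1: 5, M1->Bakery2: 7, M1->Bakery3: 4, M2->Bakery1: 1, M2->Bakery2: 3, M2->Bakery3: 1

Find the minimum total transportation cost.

Optimal allocation:
  M1->Bakery3: 10 × $4 = $40
  M2->Bakery1: 45 × $1 = $45
  M2->Bakery2: 10 × $3 = $30
Total = 40 + 45 + 30 = $115.
(Supply check: M1 ships 10; M2 ships 55.)

115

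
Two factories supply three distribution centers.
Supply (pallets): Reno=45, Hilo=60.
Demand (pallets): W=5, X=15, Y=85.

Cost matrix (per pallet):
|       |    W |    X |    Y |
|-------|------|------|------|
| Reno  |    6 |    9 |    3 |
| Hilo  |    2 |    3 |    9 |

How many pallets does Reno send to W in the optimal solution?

0

Solving gives:
  Reno to Y: 45 × 3 = 135
  Hilo to W: 5 × 2 = 10
  Hilo to X: 15 × 3 = 45
  Hilo to Y: 40 × 9 = 360
Total cost = 550.
The route Reno→W is not used.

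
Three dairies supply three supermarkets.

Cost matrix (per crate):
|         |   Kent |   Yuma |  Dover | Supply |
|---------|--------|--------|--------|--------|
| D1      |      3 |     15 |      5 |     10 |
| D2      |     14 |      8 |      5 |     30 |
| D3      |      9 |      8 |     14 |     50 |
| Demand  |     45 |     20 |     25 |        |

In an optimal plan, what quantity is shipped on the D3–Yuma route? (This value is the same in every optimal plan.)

The minimum-cost plan:
  D1->Kent: 10 × 3 = 30
  D2->Yuma: 5 × 8 = 40
  D2->Dover: 25 × 5 = 125
  D3->Kent: 35 × 9 = 315
  D3->Yuma: 15 × 8 = 120
Total cost = 630.
So D3→Yuma carries 15 crates.

15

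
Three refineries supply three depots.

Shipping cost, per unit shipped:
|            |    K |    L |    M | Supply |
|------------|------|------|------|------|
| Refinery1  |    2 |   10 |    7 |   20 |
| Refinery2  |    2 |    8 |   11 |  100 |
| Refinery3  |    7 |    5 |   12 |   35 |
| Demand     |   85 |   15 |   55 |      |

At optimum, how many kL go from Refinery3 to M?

20

Optimal shipments:
  Refinery1–M: 20 × 7 = 140
  Refinery2–K: 85 × 2 = 170
  Refinery2–M: 15 × 11 = 165
  Refinery3–L: 15 × 5 = 75
  Refinery3–M: 20 × 12 = 240
Total cost = 790.
So Refinery3→M carries 20 kL.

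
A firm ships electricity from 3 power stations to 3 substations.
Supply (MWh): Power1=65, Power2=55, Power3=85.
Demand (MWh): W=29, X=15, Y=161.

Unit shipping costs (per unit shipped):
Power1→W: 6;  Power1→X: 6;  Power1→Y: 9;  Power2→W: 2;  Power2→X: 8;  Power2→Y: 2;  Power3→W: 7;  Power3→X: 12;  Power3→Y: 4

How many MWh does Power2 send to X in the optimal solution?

0

Solving gives:
  Power1→W: 29 × 6 = 174
  Power1→X: 15 × 6 = 90
  Power1→Y: 21 × 9 = 189
  Power2→Y: 55 × 2 = 110
  Power3→Y: 85 × 4 = 340
Total cost = 903.
The route Power2→X is not used.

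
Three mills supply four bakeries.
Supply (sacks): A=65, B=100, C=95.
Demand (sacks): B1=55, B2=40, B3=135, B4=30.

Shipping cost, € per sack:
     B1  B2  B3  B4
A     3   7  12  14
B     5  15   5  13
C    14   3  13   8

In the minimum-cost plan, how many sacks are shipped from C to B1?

0

The minimum-cost plan:
  A–B1: 55 × €3 = €165
  A–B3: 10 × €12 = €120
  B–B3: 100 × €5 = €500
  C–B2: 40 × €3 = €120
  C–B3: 25 × €13 = €325
  C–B4: 30 × €8 = €240
Total cost = €1470.
The route C→B1 is not used.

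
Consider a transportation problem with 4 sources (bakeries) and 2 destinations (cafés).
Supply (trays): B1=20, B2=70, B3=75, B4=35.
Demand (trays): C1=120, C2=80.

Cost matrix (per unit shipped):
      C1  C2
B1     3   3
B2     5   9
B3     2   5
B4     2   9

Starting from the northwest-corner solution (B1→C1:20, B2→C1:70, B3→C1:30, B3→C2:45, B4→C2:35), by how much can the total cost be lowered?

Current plan cost = 20·3 + 70·5 + 30·2 + 45·5 + 35·9 = 1010.
Optimal plan:
  B1->C2: 20 × 3 = 60
  B2->C1: 70 × 5 = 350
  B3->C1: 15 × 2 = 30
  B3->C2: 60 × 5 = 300
  B4->C1: 35 × 2 = 70
Optimal cost = 810.
Saving = 1010 − 810 = 200.

200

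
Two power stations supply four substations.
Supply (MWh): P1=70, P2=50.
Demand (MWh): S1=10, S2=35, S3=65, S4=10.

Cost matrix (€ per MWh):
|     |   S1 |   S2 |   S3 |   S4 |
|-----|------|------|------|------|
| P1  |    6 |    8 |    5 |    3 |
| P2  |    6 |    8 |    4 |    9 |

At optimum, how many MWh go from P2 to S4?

Solving gives:
  P1→S1: 10 × €6 = €60
  P1→S2: 35 × €8 = €280
  P1→S3: 15 × €5 = €75
  P1→S4: 10 × €3 = €30
  P2→S3: 50 × €4 = €200
Total cost = €645.
The route P2→S4 is not used.

0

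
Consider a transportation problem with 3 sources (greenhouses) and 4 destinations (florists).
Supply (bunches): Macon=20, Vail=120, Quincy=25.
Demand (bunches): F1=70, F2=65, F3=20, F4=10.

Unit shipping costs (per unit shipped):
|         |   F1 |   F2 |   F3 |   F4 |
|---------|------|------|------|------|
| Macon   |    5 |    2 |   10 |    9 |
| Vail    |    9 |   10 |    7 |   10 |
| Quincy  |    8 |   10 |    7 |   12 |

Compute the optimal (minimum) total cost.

1335

Optimal allocation:
  Macon to F2: 20 × 2 = 40
  Vail to F1: 45 × 9 = 405
  Vail to F2: 45 × 10 = 450
  Vail to F3: 20 × 7 = 140
  Vail to F4: 10 × 10 = 100
  Quincy to F1: 25 × 8 = 200
Total = 40 + 405 + 450 + 140 + 100 + 200 = 1335.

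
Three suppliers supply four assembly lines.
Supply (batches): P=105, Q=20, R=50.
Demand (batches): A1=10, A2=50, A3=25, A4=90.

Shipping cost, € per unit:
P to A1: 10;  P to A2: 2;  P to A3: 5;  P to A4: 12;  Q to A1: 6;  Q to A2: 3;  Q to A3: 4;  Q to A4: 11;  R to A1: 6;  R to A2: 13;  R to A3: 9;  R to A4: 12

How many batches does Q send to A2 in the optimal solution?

0

Solving gives:
  P to A2: 50 × €2 = €100
  P to A3: 5 × €5 = €25
  P to A4: 50 × €12 = €600
  Q to A3: 20 × €4 = €80
  R to A1: 10 × €6 = €60
  R to A4: 40 × €12 = €480
Total cost = €1345.
The route Q→A2 is not used.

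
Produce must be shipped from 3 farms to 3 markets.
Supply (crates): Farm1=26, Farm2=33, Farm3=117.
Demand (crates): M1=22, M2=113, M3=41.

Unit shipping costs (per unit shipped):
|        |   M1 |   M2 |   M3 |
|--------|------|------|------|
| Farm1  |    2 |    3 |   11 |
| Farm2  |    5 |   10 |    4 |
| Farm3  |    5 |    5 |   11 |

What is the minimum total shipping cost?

One minimum-cost allocation:
  Farm1->M1: 22 × 2 = 44
  Farm1->M2: 4 × 3 = 12
  Farm2->M3: 33 × 4 = 132
  Farm3->M2: 109 × 5 = 545
  Farm3->M3: 8 × 11 = 88
Total = 44 + 12 + 132 + 545 + 88 = 821.
(Supply check: Farm1 ships 26; Farm2 ships 33; Farm3 ships 117.)

821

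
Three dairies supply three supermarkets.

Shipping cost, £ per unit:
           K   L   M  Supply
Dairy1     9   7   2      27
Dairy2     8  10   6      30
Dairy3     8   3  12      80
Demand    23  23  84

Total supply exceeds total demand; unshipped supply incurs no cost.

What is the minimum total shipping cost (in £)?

An optimal shipping plan:
  Dairy1–M: 27 × £2 = £54
  Dairy2–M: 30 × £6 = £180
  Dairy3–K: 23 × £8 = £184
  Dairy3–L: 23 × £3 = £69
  Dairy3–M: 27 × £12 = £324
Total = 54 + 180 + 184 + 69 + 324 = £811.
(Supply check: Dairy1 ships 27; Dairy2 ships 30; Dairy3 ships 73.)

811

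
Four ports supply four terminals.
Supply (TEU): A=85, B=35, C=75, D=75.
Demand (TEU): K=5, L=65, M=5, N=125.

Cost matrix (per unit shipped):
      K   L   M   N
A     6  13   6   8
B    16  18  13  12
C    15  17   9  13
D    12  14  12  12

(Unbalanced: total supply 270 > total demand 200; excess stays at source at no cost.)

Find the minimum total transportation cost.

An optimal shipping plan:
  A to K: 5 × 6 = 30
  A to N: 80 × 8 = 640
  B to N: 35 × 12 = 420
  C to M: 5 × 9 = 45
  D to L: 65 × 14 = 910
  D to N: 10 × 12 = 120
Total = 30 + 640 + 420 + 45 + 910 + 120 = 2165.

2165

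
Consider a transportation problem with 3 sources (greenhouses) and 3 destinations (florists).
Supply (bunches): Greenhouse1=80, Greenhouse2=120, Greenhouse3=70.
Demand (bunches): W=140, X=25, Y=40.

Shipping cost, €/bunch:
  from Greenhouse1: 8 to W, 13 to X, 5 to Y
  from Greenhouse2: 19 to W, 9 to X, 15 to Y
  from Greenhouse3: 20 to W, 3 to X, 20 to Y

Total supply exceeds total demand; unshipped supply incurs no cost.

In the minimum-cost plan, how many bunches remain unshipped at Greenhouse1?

An optimal plan:
  Greenhouse1–W: 80 × €8 = €640
  Greenhouse2–W: 60 × €19 = €1140
  Greenhouse2–Y: 40 × €15 = €600
  Greenhouse3–X: 25 × €3 = €75
Total cost = €2455.
Greenhouse1 ships 80 of its 80, leaving 0.

0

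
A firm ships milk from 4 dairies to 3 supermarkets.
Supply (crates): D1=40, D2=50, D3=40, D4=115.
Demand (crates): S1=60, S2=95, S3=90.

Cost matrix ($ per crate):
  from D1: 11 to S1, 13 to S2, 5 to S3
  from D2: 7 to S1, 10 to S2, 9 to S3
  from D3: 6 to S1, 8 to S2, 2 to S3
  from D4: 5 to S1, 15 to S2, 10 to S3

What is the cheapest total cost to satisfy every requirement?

One minimum-cost allocation:
  D1–S3: 40 × $5 = $200
  D2–S2: 50 × $10 = $500
  D3–S3: 40 × $2 = $80
  D4–S1: 60 × $5 = $300
  D4–S2: 45 × $15 = $675
  D4–S3: 10 × $10 = $100
Total = 200 + 500 + 80 + 300 + 675 + 100 = $1855.

1855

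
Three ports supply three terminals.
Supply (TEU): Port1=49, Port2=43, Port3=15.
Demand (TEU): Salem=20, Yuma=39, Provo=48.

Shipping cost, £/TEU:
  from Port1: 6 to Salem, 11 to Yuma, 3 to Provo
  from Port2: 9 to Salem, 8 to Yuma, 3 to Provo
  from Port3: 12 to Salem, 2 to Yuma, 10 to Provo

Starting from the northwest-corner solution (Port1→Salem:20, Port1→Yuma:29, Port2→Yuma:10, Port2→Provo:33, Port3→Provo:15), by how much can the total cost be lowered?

Current plan cost = 20·6 + 29·11 + 10·8 + 33·3 + 15·10 = £768.
Optimal plan:
  Port1->Salem: 20 × £6 = £120
  Port1->Provo: 29 × £3 = £87
  Port2->Yuma: 24 × £8 = £192
  Port2->Provo: 19 × £3 = £57
  Port3->Yuma: 15 × £2 = £30
Optimal cost = £486.
Saving = 768 − 486 = £282.

282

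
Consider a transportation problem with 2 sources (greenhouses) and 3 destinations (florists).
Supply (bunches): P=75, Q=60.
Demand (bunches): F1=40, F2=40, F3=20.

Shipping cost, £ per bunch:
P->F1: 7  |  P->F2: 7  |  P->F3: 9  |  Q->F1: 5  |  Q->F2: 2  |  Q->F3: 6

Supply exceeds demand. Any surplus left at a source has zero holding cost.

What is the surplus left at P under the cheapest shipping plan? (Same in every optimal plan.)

35

Minimum-cost shipments:
  P→F1: 40 × £7 = £280
  Q→F2: 40 × £2 = £80
  Q→F3: 20 × £6 = £120
Total cost = £480.
P ships 40 of its 75, leaving 35.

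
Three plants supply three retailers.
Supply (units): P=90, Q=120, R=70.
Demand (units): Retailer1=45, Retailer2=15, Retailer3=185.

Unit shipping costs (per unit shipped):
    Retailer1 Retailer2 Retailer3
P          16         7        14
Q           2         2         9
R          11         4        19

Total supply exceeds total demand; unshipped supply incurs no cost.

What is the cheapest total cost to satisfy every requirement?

An optimal shipping plan:
  P–Retailer3: 90 × 14 = 1260
  Q–Retailer1: 25 × 2 = 50
  Q–Retailer3: 95 × 9 = 855
  R–Retailer1: 20 × 11 = 220
  R–Retailer2: 15 × 4 = 60
Total = 1260 + 50 + 855 + 220 + 60 = 2445.

2445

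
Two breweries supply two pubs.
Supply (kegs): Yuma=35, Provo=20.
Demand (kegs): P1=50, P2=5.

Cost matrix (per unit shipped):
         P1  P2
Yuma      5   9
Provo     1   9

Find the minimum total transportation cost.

215

An optimal shipping plan:
  Yuma->P1: 30 × 5 = 150
  Yuma->P2: 5 × 9 = 45
  Provo->P1: 20 × 1 = 20
Total = 150 + 45 + 20 = 215.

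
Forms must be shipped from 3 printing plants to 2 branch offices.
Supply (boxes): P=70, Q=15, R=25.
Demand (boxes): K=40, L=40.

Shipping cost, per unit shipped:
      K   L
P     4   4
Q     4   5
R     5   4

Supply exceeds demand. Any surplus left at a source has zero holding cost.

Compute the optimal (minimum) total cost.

Optimal allocation:
  P->K: 25 boxes
  P->L: 40 boxes
  Q->K: 15 boxes
Total cost = 320.

320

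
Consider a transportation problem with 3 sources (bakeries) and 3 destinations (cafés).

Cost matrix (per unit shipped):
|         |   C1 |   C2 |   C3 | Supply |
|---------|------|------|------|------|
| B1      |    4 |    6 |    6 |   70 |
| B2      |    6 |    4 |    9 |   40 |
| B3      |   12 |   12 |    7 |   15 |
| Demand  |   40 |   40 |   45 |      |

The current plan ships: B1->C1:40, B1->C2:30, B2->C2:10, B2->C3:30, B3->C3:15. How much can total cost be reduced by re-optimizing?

Current plan cost = 40·4 + 30·6 + 10·4 + 30·9 + 15·7 = 755.
Optimal plan:
  B1->C1: 40 × 4 = 160
  B1->C3: 30 × 6 = 180
  B2->C2: 40 × 4 = 160
  B3->C3: 15 × 7 = 105
Optimal cost = 605.
Saving = 755 − 605 = 150.

150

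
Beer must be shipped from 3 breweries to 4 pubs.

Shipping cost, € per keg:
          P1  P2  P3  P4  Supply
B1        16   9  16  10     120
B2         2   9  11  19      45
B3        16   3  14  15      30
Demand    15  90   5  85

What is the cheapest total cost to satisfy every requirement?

1565

A cheapest plan:
  B1→P2: 35 kegs
  B1→P4: 85 kegs
  B2→P1: 15 kegs
  B2→P2: 25 kegs
  B2→P3: 5 kegs
  B3→P2: 30 kegs
Total cost = €1565.
(Supply check: B1 ships 120; B2 ships 45; B3 ships 30.)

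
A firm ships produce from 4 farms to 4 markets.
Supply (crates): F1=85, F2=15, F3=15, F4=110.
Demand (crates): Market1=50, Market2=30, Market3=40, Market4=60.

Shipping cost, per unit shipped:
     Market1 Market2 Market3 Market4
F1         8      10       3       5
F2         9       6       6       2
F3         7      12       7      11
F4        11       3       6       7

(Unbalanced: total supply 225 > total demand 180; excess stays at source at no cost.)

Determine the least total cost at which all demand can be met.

Optimal allocation:
  F1–Market1: 35 × 8 = 280
  F1–Market3: 40 × 3 = 120
  F1–Market4: 10 × 5 = 50
  F2–Market4: 15 × 2 = 30
  F3–Market1: 15 × 7 = 105
  F4–Market2: 30 × 3 = 90
  F4–Market4: 35 × 7 = 245
Total = 280 + 120 + 50 + 30 + 105 + 90 + 245 = 920.
(Supply check: F1 ships 85; F2 ships 15; F3 ships 15; F4 ships 65.)

920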